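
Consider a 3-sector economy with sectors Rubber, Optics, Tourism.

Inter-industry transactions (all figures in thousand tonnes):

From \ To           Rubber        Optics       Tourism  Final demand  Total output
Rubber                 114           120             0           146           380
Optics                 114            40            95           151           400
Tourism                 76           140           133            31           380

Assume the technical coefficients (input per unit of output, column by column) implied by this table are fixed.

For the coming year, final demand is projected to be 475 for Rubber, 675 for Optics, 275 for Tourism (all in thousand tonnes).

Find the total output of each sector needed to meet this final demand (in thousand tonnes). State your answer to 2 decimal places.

Technical coefficients a_ij = z_ij / X_j:
  a_RR = 114/380 = 0.30, a_OR = 114/380 = 0.30, a_TR = 76/380 = 0.20
  a_RO = 120/400 = 0.30, a_OO = 40/400 = 0.10, a_TO = 140/400 = 0.35
  a_RT = 0/380 = 0.00, a_OT = 95/380 = 0.25, a_TT = 133/380 = 0.35
I − A =
  [   0.70    -0.30     0.00]
  [  -0.30     0.90    -0.25]
  [  -0.20    -0.35     0.65]
Cofactors of I−A, C_ij = (−1)^(i+j)·(minor ij) (rows/columns in the sector order above):
  C_11 = (0.90)(0.65) − (-0.25)(-0.35) = 0.4975
  C_12 = −[(-0.30)(0.65) − (-0.25)(-0.20)] = 0.2450
  C_13 = (-0.30)(-0.35) − (0.90)(-0.20) = 0.2850
  C_21 = −[(-0.30)(0.65) − (0.00)(-0.35)] = 0.1950
  C_22 = (0.70)(0.65) − (0.00)(-0.20) = 0.4550
  C_23 = −[(0.70)(-0.35) − (-0.30)(-0.20)] = 0.3050
  C_31 = (-0.30)(-0.25) − (0.00)(0.90) = 0.0750
  C_32 = −[(0.70)(-0.25) − (0.00)(-0.30)] = 0.1750
  C_33 = (0.70)(0.90) − (-0.30)(-0.30) = 0.5400
det(I−A) = Σ_j (I−A)_1j·C_1j = (0.70)(0.4975) + (-0.30)(0.2450) + (0.00)(0.2850) = 0.27475
adj(I−A) = Cᵀ =
  [ 0.4975   0.1950   0.0750]
  [ 0.2450   0.4550   0.1750]
  [ 0.2850   0.3050   0.5400]
(I − A)⁻¹ = adj(I−A) / det(I−A) ≈
  [   1.8107     0.7097     0.2730]
  [   0.8917     1.6561     0.6369]
  [   1.0373     1.1101     1.9654]
x = (I − A)⁻¹ d = adj(I−A)·d / det(I−A), with det(I−A) = 0.27475:
  x_R = (0.4975·475 + 0.1950·675 + 0.0750·275) / 0.27475 = 388.5625 / 0.27475 ≈ 1414.24
  x_O = (0.2450·475 + 0.4550·675 + 0.1750·275) / 0.27475 = 471.625 / 0.27475 ≈ 1716.56
  x_T = (0.2850·475 + 0.3050·675 + 0.5400·275) / 0.27475 = 489.75 / 0.27475 ≈ 1782.53

x_R = 1414.24, x_O = 1716.56, x_T = 1782.53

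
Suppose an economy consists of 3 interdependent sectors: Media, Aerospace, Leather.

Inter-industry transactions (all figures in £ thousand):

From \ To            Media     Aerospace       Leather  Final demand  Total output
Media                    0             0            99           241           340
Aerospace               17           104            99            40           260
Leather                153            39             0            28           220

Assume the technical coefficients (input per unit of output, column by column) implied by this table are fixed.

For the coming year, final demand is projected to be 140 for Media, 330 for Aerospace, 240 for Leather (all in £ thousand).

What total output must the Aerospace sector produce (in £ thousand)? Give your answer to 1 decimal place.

Technical coefficients a_ij = z_ij / X_j:
  a_11 = 0/340 = 0.00, a_21 = 17/340 = 0.05, a_31 = 153/340 = 0.45
  a_12 = 0/260 = 0.00, a_22 = 104/260 = 0.40, a_32 = 39/260 = 0.15
  a_13 = 99/220 = 0.45, a_23 = 99/220 = 0.45, a_33 = 0/220 = 0.00
I − A =
  [   1.00     0.00    -0.45]
  [  -0.05     0.60    -0.45]
  [  -0.45    -0.15     1.00]
Cofactors of I−A, C_ij = (−1)^(i+j)·(minor ij) (rows/columns in the sector order above):
  C_11 = (0.60)(1.00) − (-0.45)(-0.15) = 0.5325
  C_12 = −[(-0.05)(1.00) − (-0.45)(-0.45)] = 0.2525
  C_13 = (-0.05)(-0.15) − (0.60)(-0.45) = 0.2775
  C_21 = −[(0.00)(1.00) − (-0.45)(-0.15)] = 0.0675
  C_22 = (1.00)(1.00) − (-0.45)(-0.45) = 0.7975
  C_23 = −[(1.00)(-0.15) − (0.00)(-0.45)] = 0.1500
  C_31 = (0.00)(-0.45) − (-0.45)(0.60) = 0.2700
  C_32 = −[(1.00)(-0.45) − (-0.45)(-0.05)] = 0.4725
  C_33 = (1.00)(0.60) − (0.00)(-0.05) = 0.6000
det(I−A) = Σ_j (I−A)_1j·C_1j = (1.00)(0.5325) + (0.00)(0.2525) + (-0.45)(0.2775) = 0.407625
adj(I−A) = Cᵀ =
  [ 0.5325   0.0675   0.2700]
  [ 0.2525   0.7975   0.4725]
  [ 0.2775   0.1500   0.6000]
(I − A)⁻¹ = adj(I−A) / det(I−A) ≈
  [   1.3063     0.1656     0.6624]
  [   0.6194     1.9565     1.1592]
  [   0.6808     0.3680     1.4719]
x = (I − A)⁻¹ d = adj(I−A)·d / det(I−A), with det(I−A) = 0.407625:
  x_1 = (0.5325·140 + 0.0675·330 + 0.2700·240) / 0.407625 = 161.625 / 0.407625 ≈ 396.5
  x_2 = (0.2525·140 + 0.7975·330 + 0.4725·240) / 0.407625 = 411.925 / 0.407625 ≈ 1010.5
  x_3 = (0.2775·140 + 0.1500·330 + 0.6000·240) / 0.407625 = 232.35 / 0.407625 ≈ 570.0

x_2 = 1010.5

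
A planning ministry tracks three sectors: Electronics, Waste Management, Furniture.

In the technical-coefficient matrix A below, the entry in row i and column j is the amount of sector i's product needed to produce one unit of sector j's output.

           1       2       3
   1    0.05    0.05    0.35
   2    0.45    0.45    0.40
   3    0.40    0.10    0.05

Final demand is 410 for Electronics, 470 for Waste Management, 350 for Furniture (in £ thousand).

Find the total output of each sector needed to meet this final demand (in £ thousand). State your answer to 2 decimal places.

x_1 = 924.83, x_2 = 2341.64, x_3 = 1004.31

I − A =
  [   0.95    -0.05    -0.35]
  [  -0.45     0.55    -0.40]
  [  -0.40    -0.10     0.95]
Cofactors of I−A, C_ij = (−1)^(i+j)·(minor ij) (rows/columns in the sector order above):
  C_11 = (0.55)(0.95) − (-0.40)(-0.10) = 0.4825
  C_12 = −[(-0.45)(0.95) − (-0.40)(-0.40)] = 0.5875
  C_13 = (-0.45)(-0.10) − (0.55)(-0.40) = 0.2650
  C_21 = −[(-0.05)(0.95) − (-0.35)(-0.10)] = 0.0825
  C_22 = (0.95)(0.95) − (-0.35)(-0.40) = 0.7625
  C_23 = −[(0.95)(-0.10) − (-0.05)(-0.40)] = 0.1150
  C_31 = (-0.05)(-0.40) − (-0.35)(0.55) = 0.2125
  C_32 = −[(0.95)(-0.40) − (-0.35)(-0.45)] = 0.5375
  C_33 = (0.95)(0.55) − (-0.05)(-0.45) = 0.5000
det(I−A) = Σ_j (I−A)_1j·C_1j = (0.95)(0.4825) + (-0.05)(0.5875) + (-0.35)(0.2650) = 0.33625
adj(I−A) = Cᵀ =
  [ 0.4825   0.0825   0.2125]
  [ 0.5875   0.7625   0.5375]
  [ 0.2650   0.1150   0.5000]
(I − A)⁻¹ = adj(I−A) / det(I−A) ≈
  [   1.4349     0.2454     0.6320]
  [   1.7472     2.2677     1.5985]
  [   0.7881     0.3420     1.4870]
x = (I − A)⁻¹ d = adj(I−A)·d / det(I−A), with det(I−A) = 0.33625:
  x_1 = (0.4825·410 + 0.0825·470 + 0.2125·350) / 0.33625 = 310.975 / 0.33625 ≈ 924.83
  x_2 = (0.5875·410 + 0.7625·470 + 0.5375·350) / 0.33625 = 787.375 / 0.33625 ≈ 2341.64
  x_3 = (0.2650·410 + 0.1150·470 + 0.5000·350) / 0.33625 = 337.70 / 0.33625 ≈ 1004.31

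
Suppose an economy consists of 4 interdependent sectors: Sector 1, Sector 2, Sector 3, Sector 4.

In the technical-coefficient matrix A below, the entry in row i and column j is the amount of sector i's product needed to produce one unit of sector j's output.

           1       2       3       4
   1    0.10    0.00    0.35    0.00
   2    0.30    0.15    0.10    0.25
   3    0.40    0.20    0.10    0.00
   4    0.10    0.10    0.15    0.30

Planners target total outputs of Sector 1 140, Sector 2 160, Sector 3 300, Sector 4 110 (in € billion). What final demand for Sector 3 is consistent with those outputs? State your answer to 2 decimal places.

d_3 = 182.00

I − A =
  [   0.90     0.00    -0.35     0.00]
  [  -0.30     0.85    -0.10    -0.25]
  [  -0.40    -0.20     0.90     0.00]
  [  -0.10    -0.10    -0.15     0.70]
d = (I − A) x:
  d_1 = (+0.90)·140 + (+0.00)·160 + (-0.35)·300 + (+0.00)·110 = 21.00
  d_2 = (-0.30)·140 + (+0.85)·160 + (-0.10)·300 + (-0.25)·110 = 36.50
  d_3 = (-0.40)·140 + (-0.20)·160 + (+0.90)·300 + (+0.00)·110 = 182.00
  d_4 = (-0.10)·140 + (-0.10)·160 + (-0.15)·300 + (+0.70)·110 = 2.00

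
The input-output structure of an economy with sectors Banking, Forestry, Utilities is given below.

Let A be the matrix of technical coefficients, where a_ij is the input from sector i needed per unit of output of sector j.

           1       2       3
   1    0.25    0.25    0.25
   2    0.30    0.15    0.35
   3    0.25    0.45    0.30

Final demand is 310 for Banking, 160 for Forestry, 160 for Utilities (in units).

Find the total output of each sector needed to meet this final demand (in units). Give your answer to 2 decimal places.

I − A =
  [   0.75    -0.25    -0.25]
  [  -0.30     0.85    -0.35]
  [  -0.25    -0.45     0.70]
Cofactors of I−A, C_ij = (−1)^(i+j)·(minor ij) (rows/columns in the sector order above):
  C_11 = (0.85)(0.70) − (-0.35)(-0.45) = 0.4375
  C_12 = −[(-0.30)(0.70) − (-0.35)(-0.25)] = 0.2975
  C_13 = (-0.30)(-0.45) − (0.85)(-0.25) = 0.3475
  C_21 = −[(-0.25)(0.70) − (-0.25)(-0.45)] = 0.2875
  C_22 = (0.75)(0.70) − (-0.25)(-0.25) = 0.4625
  C_23 = −[(0.75)(-0.45) − (-0.25)(-0.25)] = 0.4000
  C_31 = (-0.25)(-0.35) − (-0.25)(0.85) = 0.3000
  C_32 = −[(0.75)(-0.35) − (-0.25)(-0.30)] = 0.3375
  C_33 = (0.75)(0.85) − (-0.25)(-0.30) = 0.5625
det(I−A) = Σ_j (I−A)_1j·C_1j = (0.75)(0.4375) + (-0.25)(0.2975) + (-0.25)(0.3475) = 0.166875
adj(I−A) = Cᵀ =
  [ 0.4375   0.2875   0.3000]
  [ 0.2975   0.4625   0.3375]
  [ 0.3475   0.4000   0.5625]
(I − A)⁻¹ = adj(I−A) / det(I−A) ≈
  [   2.6217     1.7228     1.7978]
  [   1.7828     2.7715     2.0225]
  [   2.0824     2.3970     3.3708]
x = (I − A)⁻¹ d = adj(I−A)·d / det(I−A), with det(I−A) = 0.166875:
  x_1 = (0.4375·310 + 0.2875·160 + 0.3000·160) / 0.166875 = 229.625 / 0.166875 ≈ 1376.03
  x_2 = (0.2975·310 + 0.4625·160 + 0.3375·160) / 0.166875 = 220.225 / 0.166875 ≈ 1319.70
  x_3 = (0.3475·310 + 0.4000·160 + 0.5625·160) / 0.166875 = 261.725 / 0.166875 ≈ 1568.39

x_1 = 1376.03, x_2 = 1319.70, x_3 = 1568.39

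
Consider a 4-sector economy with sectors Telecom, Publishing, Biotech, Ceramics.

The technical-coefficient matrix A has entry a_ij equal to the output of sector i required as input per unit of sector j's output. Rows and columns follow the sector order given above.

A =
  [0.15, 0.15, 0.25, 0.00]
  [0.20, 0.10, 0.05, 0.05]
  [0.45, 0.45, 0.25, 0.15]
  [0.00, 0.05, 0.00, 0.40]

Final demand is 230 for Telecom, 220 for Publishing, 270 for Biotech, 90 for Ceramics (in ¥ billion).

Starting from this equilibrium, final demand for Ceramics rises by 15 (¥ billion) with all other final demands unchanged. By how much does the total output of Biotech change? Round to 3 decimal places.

Δx_3 = 8.263

I − A =
  [   0.85    -0.15    -0.25     0.00]
  [  -0.20     0.90    -0.05    -0.05]
  [  -0.45    -0.45     0.75    -0.15]
  [   0.00    -0.05     0.00     0.60]
Compute the cofactors C_ij = (−1)^(i+j)·(3×3 minor ij) of I−A; the adjugate is their transpose:
adj(I−A) = Cᵀ =
  [ 0.389250   0.136875   0.138875   0.046125]
  [ 0.103500   0.315000   0.055500   0.040125]
  [ 0.297375   0.276375   0.438875   0.132750]
  [ 0.008625   0.026250   0.004625   0.405000]
det(I−A) = Σ_j (I−A)_1j·C_1j = (0.85)(0.389250) + (-0.15)(0.103500) + (-0.25)(0.297375) + (0.00)(0.008625) = 0.24099375
(I − A)⁻¹ = adj(I−A) / det(I−A) ≈
  [   1.6152     0.5680     0.5763     0.1914]
  [   0.4295     1.3071     0.2303     0.1665]
  [   1.2340     1.1468     1.8211     0.5508]
  [   0.0358     0.1089     0.0192     1.6805]
Δx = (I − A)⁻¹ Δd with Δd having +15 in the Ceramics component and 0 elsewhere.
So Δx_3 = L_34 · (+15), where L_34 = adj(I−A)_34 / det(I−A) = 0.132750 / 0.24099375.
Δx_3 = 0.132750 × (+15) / 0.24099375 = 1.99125 / 0.24099375 ≈ 8.263.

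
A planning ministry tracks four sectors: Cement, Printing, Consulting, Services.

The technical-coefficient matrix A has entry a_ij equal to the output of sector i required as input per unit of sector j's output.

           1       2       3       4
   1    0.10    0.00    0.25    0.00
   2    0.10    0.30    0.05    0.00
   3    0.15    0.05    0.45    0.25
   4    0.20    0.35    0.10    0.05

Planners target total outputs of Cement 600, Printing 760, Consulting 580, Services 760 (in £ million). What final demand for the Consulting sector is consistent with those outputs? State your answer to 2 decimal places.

I − A =
  [   0.90     0.00    -0.25     0.00]
  [  -0.10     0.70    -0.05     0.00]
  [  -0.15    -0.05     0.55    -0.25]
  [  -0.20    -0.35    -0.10     0.95]
d = (I − A) x:
  d_1 = (+0.90)·600 + (+0.00)·760 + (-0.25)·580 + (+0.00)·760 = 395.00
  d_2 = (-0.10)·600 + (+0.70)·760 + (-0.05)·580 + (+0.00)·760 = 443.00
  d_3 = (-0.15)·600 + (-0.05)·760 + (+0.55)·580 + (-0.25)·760 = 1.00
  d_4 = (-0.20)·600 + (-0.35)·760 + (-0.10)·580 + (+0.95)·760 = 278.00

d_3 = 1.00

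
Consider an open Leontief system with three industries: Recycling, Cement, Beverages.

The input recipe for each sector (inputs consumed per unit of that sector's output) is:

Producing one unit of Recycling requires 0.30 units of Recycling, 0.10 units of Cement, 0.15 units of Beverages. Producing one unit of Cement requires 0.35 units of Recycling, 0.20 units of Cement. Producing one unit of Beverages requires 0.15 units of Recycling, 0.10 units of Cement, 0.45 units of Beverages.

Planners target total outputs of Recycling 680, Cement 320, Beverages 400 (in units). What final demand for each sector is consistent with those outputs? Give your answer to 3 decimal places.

I − A =
  [   0.70    -0.35    -0.15]
  [  -0.10     0.80    -0.10]
  [  -0.15     0.00     0.55]
d = (I − A) x:
  d_1 = (+0.70)·680 + (-0.35)·320 + (-0.15)·400 = 304.000
  d_2 = (-0.10)·680 + (+0.80)·320 + (-0.10)·400 = 148.000
  d_3 = (-0.15)·680 + (+0.00)·320 + (+0.55)·400 = 118.000

d_1 = 304.000, d_2 = 148.000, d_3 = 118.000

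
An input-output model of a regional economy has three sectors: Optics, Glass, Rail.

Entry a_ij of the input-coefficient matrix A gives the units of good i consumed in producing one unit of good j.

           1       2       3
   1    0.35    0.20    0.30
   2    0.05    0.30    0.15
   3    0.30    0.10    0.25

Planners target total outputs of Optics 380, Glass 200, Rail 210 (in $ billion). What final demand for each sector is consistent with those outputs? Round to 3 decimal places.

I − A =
  [   0.65    -0.20    -0.30]
  [  -0.05     0.70    -0.15]
  [  -0.30    -0.10     0.75]
d = (I − A) x:
  d_1 = (+0.65)·380 + (-0.20)·200 + (-0.30)·210 = 144.000
  d_2 = (-0.05)·380 + (+0.70)·200 + (-0.15)·210 = 89.500
  d_3 = (-0.30)·380 + (-0.10)·200 + (+0.75)·210 = 23.500

d_1 = 144.000, d_2 = 89.500, d_3 = 23.500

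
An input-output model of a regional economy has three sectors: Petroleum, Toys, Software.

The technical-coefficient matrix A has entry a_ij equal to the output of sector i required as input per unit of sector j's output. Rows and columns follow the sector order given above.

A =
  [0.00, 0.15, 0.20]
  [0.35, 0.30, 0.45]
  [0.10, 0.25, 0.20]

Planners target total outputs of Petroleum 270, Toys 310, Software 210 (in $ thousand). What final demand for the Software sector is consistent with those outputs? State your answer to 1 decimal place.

I − A =
  [   1.00    -0.15    -0.20]
  [  -0.35     0.70    -0.45]
  [  -0.10    -0.25     0.80]
d = (I − A) x:
  d_1 = (+1.00)·270 + (-0.15)·310 + (-0.20)·210 = 181.5
  d_2 = (-0.35)·270 + (+0.70)·310 + (-0.45)·210 = 28.0
  d_3 = (-0.10)·270 + (-0.25)·310 + (+0.80)·210 = 63.5

d_3 = 63.5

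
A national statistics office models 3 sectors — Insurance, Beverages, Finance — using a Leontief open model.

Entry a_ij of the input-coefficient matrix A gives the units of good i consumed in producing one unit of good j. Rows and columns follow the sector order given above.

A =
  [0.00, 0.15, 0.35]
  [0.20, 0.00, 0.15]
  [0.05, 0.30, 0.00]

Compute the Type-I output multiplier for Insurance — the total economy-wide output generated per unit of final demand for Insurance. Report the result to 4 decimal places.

I − A =
  [   1.00    -0.15    -0.35]
  [  -0.20     1.00    -0.15]
  [  -0.05    -0.30     1.00]
Cofactors of I−A, C_ij = (−1)^(i+j)·(minor ij) (rows/columns in the sector order above):
  C_11 = (1.00)(1.00) − (-0.15)(-0.30) = 0.9550
  C_12 = −[(-0.20)(1.00) − (-0.15)(-0.05)] = 0.2075
  C_13 = (-0.20)(-0.30) − (1.00)(-0.05) = 0.1100
  C_21 = −[(-0.15)(1.00) − (-0.35)(-0.30)] = 0.2550
  C_22 = (1.00)(1.00) − (-0.35)(-0.05) = 0.9825
  C_23 = −[(1.00)(-0.30) − (-0.15)(-0.05)] = 0.3075
  C_31 = (-0.15)(-0.15) − (-0.35)(1.00) = 0.3725
  C_32 = −[(1.00)(-0.15) − (-0.35)(-0.20)] = 0.2200
  C_33 = (1.00)(1.00) − (-0.15)(-0.20) = 0.9700
det(I−A) = Σ_j (I−A)_1j·C_1j = (1.00)(0.9550) + (-0.15)(0.2075) + (-0.35)(0.1100) = 0.885375
adj(I−A) = Cᵀ =
  [ 0.9550   0.2550   0.3725]
  [ 0.2075   0.9825   0.2200]
  [ 0.1100   0.3075   0.9700]
(I − A)⁻¹ = adj(I−A) / det(I−A) ≈
  [   1.07864     0.28801     0.42073]
  [   0.23436     1.10970     0.24848]
  [   0.12424     0.34731     1.09558]
The output multiplier for sector j is the column-j sum of the Leontief inverse (I − A)⁻¹ = adj(I−A) / det(I−A).
Column I of adj(I−A): (0.9550, 0.2075, 0.1100); det(I−A) = 0.885375.
m_I = (0.9550 + 0.2075 + 0.1100) / 0.885375 = 1.2725 / 0.885375 ≈ 1.4372.

m_I = 1.4372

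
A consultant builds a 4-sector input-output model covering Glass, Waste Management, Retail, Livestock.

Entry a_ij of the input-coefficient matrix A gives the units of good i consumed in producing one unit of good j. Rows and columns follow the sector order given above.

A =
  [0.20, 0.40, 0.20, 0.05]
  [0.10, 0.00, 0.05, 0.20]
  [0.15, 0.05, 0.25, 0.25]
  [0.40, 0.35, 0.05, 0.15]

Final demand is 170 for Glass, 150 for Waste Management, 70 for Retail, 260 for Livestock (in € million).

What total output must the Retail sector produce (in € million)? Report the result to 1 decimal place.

x_3 = 488.3

I − A =
  [   0.80    -0.40    -0.20    -0.05]
  [  -0.10     1.00    -0.05    -0.20]
  [  -0.15    -0.05     0.75    -0.25]
  [  -0.40    -0.35    -0.05     0.85]
Compute the cofactors C_ij = (−1)^(i+j)·(3×3 minor ij) of I−A; the adjugate is their transpose:
adj(I−A) = Cᵀ =
  [ 0.565500   0.289250   0.180375   0.154375]
  [ 0.135375   0.439125   0.074250   0.133125]
  [ 0.234000   0.196625   0.536250   0.217750]
  [ 0.335625   0.328500   0.147000   0.534000]
det(I−A) = Σ_j (I−A)_1j·C_1j = (0.80)(0.565500) + (-0.40)(0.135375) + (-0.20)(0.234000) + (-0.05)(0.335625) = 0.33466875
(I − A)⁻¹ = adj(I−A) / det(I−A) ≈
  [   1.6897     0.8643     0.5390     0.4613]
  [   0.4045     1.3121     0.2219     0.3978]
  [   0.6992     0.5875     1.6023     0.6506]
  [   1.0029     0.9816     0.4392     1.5956]
x = (I − A)⁻¹ d = adj(I−A)·d / det(I−A), with det(I−A) = 0.33466875:
  x_1 = (0.565500·170 + 0.289250·150 + 0.180375·70 + 0.154375·260) / 0.33466875 = 192.28625 / 0.33466875 ≈ 574.6
  x_2 = (0.135375·170 + 0.439125·150 + 0.074250·70 + 0.133125·260) / 0.33466875 = 128.6925 / 0.33466875 ≈ 384.5
  x_3 = (0.234000·170 + 0.196625·150 + 0.536250·70 + 0.217750·260) / 0.33466875 = 163.42625 / 0.33466875 ≈ 488.3
  x_4 = (0.335625·170 + 0.328500·150 + 0.147000·70 + 0.534000·260) / 0.33466875 = 255.46125 / 0.33466875 ≈ 763.3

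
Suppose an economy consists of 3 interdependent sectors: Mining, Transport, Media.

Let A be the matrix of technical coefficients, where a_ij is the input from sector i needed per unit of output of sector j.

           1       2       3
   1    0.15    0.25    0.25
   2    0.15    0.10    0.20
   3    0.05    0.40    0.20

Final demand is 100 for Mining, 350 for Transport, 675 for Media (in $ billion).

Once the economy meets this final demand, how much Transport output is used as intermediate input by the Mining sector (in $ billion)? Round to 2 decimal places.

I − A =
  [   0.85    -0.25    -0.25]
  [  -0.15     0.90    -0.20]
  [  -0.05    -0.40     0.80]
Cofactors of I−A, C_ij = (−1)^(i+j)·(minor ij) (rows/columns in the sector order above):
  C_11 = (0.90)(0.80) − (-0.20)(-0.40) = 0.6400
  C_12 = −[(-0.15)(0.80) − (-0.20)(-0.05)] = 0.1300
  C_13 = (-0.15)(-0.40) − (0.90)(-0.05) = 0.1050
  C_21 = −[(-0.25)(0.80) − (-0.25)(-0.40)] = 0.3000
  C_22 = (0.85)(0.80) − (-0.25)(-0.05) = 0.6675
  C_23 = −[(0.85)(-0.40) − (-0.25)(-0.05)] = 0.3525
  C_31 = (-0.25)(-0.20) − (-0.25)(0.90) = 0.2750
  C_32 = −[(0.85)(-0.20) − (-0.25)(-0.15)] = 0.2075
  C_33 = (0.85)(0.90) − (-0.25)(-0.15) = 0.7275
det(I−A) = Σ_j (I−A)_1j·C_1j = (0.85)(0.6400) + (-0.25)(0.1300) + (-0.25)(0.1050) = 0.48525
adj(I−A) = Cᵀ =
  [ 0.6400   0.3000   0.2750]
  [ 0.1300   0.6675   0.2075]
  [ 0.1050   0.3525   0.7275]
(I − A)⁻¹ = adj(I−A) / det(I−A) ≈
  [   1.3189     0.6182     0.5667]
  [   0.2679     1.3756     0.4276]
  [   0.2164     0.7264     1.4992]
First solve x = (I − A)⁻¹ d = adj(I−A)·d / det(I−A); in particular x_1 = (0.6400·100 + 0.3000·350 + 0.2750·675) / 0.48525 = 354.625 / 0.48525 ≈ 730.8089.
Intermediate flow from 2 to 1: z_21 = a_21 · x_1 = 0.15 × 354.625 / 0.48525 = 53.19375 / 0.48525 ≈ 109.62.

z_21 = 109.62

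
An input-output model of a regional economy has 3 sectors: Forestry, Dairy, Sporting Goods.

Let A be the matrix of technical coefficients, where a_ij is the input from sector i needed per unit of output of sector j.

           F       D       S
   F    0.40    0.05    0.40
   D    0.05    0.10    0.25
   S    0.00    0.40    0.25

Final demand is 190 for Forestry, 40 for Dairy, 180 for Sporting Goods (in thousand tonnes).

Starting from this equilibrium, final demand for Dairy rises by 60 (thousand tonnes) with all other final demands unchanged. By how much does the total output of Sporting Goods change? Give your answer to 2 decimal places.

Δx_S = 42.97

I − A =
  [   0.60    -0.05    -0.40]
  [  -0.05     0.90    -0.25]
  [   0.00    -0.40     0.75]
Cofactors of I−A, C_ij = (−1)^(i+j)·(minor ij) (rows/columns in the sector order above):
  C_11 = (0.90)(0.75) − (-0.25)(-0.40) = 0.5750
  C_12 = −[(-0.05)(0.75) − (-0.25)(0.00)] = 0.0375
  C_13 = (-0.05)(-0.40) − (0.90)(0.00) = 0.0200
  C_21 = −[(-0.05)(0.75) − (-0.40)(-0.40)] = 0.1975
  C_22 = (0.60)(0.75) − (-0.40)(0.00) = 0.4500
  C_23 = −[(0.60)(-0.40) − (-0.05)(0.00)] = 0.2400
  C_31 = (-0.05)(-0.25) − (-0.40)(0.90) = 0.3725
  C_32 = −[(0.60)(-0.25) − (-0.40)(-0.05)] = 0.1700
  C_33 = (0.60)(0.90) − (-0.05)(-0.05) = 0.5375
det(I−A) = Σ_j (I−A)_1j·C_1j = (0.60)(0.5750) + (-0.05)(0.0375) + (-0.40)(0.0200) = 0.335125
adj(I−A) = Cᵀ =
  [ 0.5750   0.1975   0.3725]
  [ 0.0375   0.4500   0.1700]
  [ 0.0200   0.2400   0.5375]
(I − A)⁻¹ = adj(I−A) / det(I−A) ≈
  [   1.7158     0.5893     1.1115]
  [   0.1119     1.3428     0.5073]
  [   0.0597     0.7162     1.6039]
Δx = (I − A)⁻¹ Δd with Δd having +60 in the Dairy component and 0 elsewhere.
So Δx_S = L_SD · (+60), where L_SD = adj(I−A)_SD / det(I−A) = 0.2400 / 0.335125.
Δx_S = 0.2400 × (+60) / 0.335125 = 14.40 / 0.335125 ≈ 42.97.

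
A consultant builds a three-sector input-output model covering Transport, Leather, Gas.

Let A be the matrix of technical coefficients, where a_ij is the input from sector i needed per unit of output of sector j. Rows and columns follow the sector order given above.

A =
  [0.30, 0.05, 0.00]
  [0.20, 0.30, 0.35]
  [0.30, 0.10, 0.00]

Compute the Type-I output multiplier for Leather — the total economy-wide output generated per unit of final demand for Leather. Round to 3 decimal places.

I − A =
  [   0.70    -0.05     0.00]
  [  -0.20     0.70    -0.35]
  [  -0.30    -0.10     1.00]
Cofactors of I−A, C_ij = (−1)^(i+j)·(minor ij) (rows/columns in the sector order above):
  C_11 = (0.70)(1.00) − (-0.35)(-0.10) = 0.6650
  C_12 = −[(-0.20)(1.00) − (-0.35)(-0.30)] = 0.3050
  C_13 = (-0.20)(-0.10) − (0.70)(-0.30) = 0.2300
  C_21 = −[(-0.05)(1.00) − (0.00)(-0.10)] = 0.0500
  C_22 = (0.70)(1.00) − (0.00)(-0.30) = 0.7000
  C_23 = −[(0.70)(-0.10) − (-0.05)(-0.30)] = 0.0850
  C_31 = (-0.05)(-0.35) − (0.00)(0.70) = 0.0175
  C_32 = −[(0.70)(-0.35) − (0.00)(-0.20)] = 0.2450
  C_33 = (0.70)(0.70) − (-0.05)(-0.20) = 0.4800
det(I−A) = Σ_j (I−A)_1j·C_1j = (0.70)(0.6650) + (-0.05)(0.3050) + (0.00)(0.2300) = 0.45025
adj(I−A) = Cᵀ =
  [ 0.6650   0.0500   0.0175]
  [ 0.3050   0.7000   0.2450]
  [ 0.2300   0.0850   0.4800]
(I − A)⁻¹ = adj(I−A) / det(I−A) ≈
  [   1.4770     0.1110     0.0389]
  [   0.6774     1.5547     0.5441]
  [   0.5108     0.1888     1.0661]
The output multiplier for sector j is the column-j sum of the Leontief inverse (I − A)⁻¹ = adj(I−A) / det(I−A).
Column L of adj(I−A): (0.0500, 0.7000, 0.0850); det(I−A) = 0.45025.
m_L = (0.0500 + 0.7000 + 0.0850) / 0.45025 = 0.835 / 0.45025 ≈ 1.855.

m_L = 1.855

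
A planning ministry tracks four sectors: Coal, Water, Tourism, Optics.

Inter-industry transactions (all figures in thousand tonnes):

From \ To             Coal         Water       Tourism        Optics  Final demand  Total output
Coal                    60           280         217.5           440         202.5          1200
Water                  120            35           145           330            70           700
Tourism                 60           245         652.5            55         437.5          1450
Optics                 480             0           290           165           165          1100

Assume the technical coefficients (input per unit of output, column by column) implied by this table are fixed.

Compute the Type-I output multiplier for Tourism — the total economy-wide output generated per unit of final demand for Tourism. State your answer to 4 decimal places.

m_3 = 5.6329

Technical coefficients a_ij = z_ij / X_j:
  a_11 = 60/1200 = 0.05, a_21 = 120/1200 = 0.10, a_31 = 60/1200 = 0.05, a_41 = 480/1200 = 0.40
  a_12 = 280/700 = 0.40, a_22 = 35/700 = 0.05, a_32 = 245/700 = 0.35, a_42 = 0/700 = 0.00
  a_13 = 217.5/1450 = 0.15, a_23 = 145/1450 = 0.10, a_33 = 652.5/1450 = 0.45, a_43 = 290/1450 = 0.20
  a_14 = 440/1100 = 0.40, a_24 = 330/1100 = 0.30, a_34 = 55/1100 = 0.05, a_44 = 165/1100 = 0.15
I − A =
  [   0.95    -0.40    -0.15    -0.40]
  [  -0.10     0.95    -0.10    -0.30]
  [  -0.05    -0.35     0.55    -0.05]
  [  -0.40     0.00    -0.20     0.85]
Compute the cofactors C_ij = (−1)^(i+j)·(3×3 minor ij) of I−A; the adjugate is their transpose:
adj(I−A) = Cᵀ =
  [ 0.383875   0.255625   0.255125   0.285875]
  [ 0.121000   0.333250   0.160500   0.184000]
  [ 0.131125   0.251625   0.533125   0.181875]
  [ 0.211500   0.179500   0.245500   0.426750]
det(I−A) = Σ_j (I−A)_1j·C_1j = (0.95)(0.383875) + (-0.40)(0.121000) + (-0.15)(0.131125) + (-0.40)(0.211500) = 0.2120125
(I − A)⁻¹ = adj(I−A) / det(I−A) ≈
  [   1.81062     1.20571     1.20335     1.34839]
  [   0.57072     1.57184     0.75703     0.86787]
  [   0.61848     1.18684     2.51459     0.85785]
  [   0.99758     0.84665     1.15795     2.01285]
The output multiplier for sector j is the column-j sum of the Leontief inverse (I − A)⁻¹ = adj(I−A) / det(I−A).
Column 3 of adj(I−A): (0.255125, 0.160500, 0.533125, 0.245500); det(I−A) = 0.2120125.
m_3 = (0.255125 + 0.160500 + 0.533125 + 0.245500) / 0.2120125 = 1.19425 / 0.2120125 ≈ 5.6329.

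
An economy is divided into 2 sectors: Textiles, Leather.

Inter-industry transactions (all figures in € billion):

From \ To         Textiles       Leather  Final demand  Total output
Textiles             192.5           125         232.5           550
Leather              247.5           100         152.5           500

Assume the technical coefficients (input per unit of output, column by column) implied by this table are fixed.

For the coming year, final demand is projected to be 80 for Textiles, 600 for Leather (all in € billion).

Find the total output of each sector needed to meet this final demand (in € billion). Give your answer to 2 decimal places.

Technical coefficients a_ij = z_ij / X_j:
  a_TT = 192.5/550 = 0.35, a_LT = 247.5/550 = 0.45
  a_TL = 125/500 = 0.25, a_LL = 100/500 = 0.20
I − A =
  [   0.65    -0.25]
  [  -0.45     0.80]
det(I−A) = (0.65)(0.80) − (-0.25)(-0.45) = 0.4075
adj(I−A) = [[0.80, 0.25], [0.45, 0.65]]
(I − A)⁻¹ = adj(I−A) / det(I−A) ≈
  [   1.9632     0.6135]
  [   1.1043     1.5951]
x = (I − A)⁻¹ d = adj(I−A)·d / det(I−A), with det(I−A) = 0.4075:
  x_T = (0.80·80 + 0.25·600) / 0.4075 = 214.00 / 0.4075 ≈ 525.15
  x_L = (0.45·80 + 0.65·600) / 0.4075 = 426.00 / 0.4075 ≈ 1045.40

x_T = 525.15, x_L = 1045.40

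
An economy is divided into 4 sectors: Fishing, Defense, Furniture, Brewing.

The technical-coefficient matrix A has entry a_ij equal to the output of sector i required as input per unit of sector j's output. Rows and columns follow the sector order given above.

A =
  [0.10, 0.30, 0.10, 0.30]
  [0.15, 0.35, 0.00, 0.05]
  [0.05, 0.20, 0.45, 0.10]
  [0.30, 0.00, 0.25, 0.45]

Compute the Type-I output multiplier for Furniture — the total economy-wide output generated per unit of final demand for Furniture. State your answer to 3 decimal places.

I − A =
  [   0.90    -0.30    -0.10    -0.30]
  [  -0.15     0.65     0.00    -0.05]
  [  -0.05    -0.20     0.55    -0.10]
  [  -0.30     0.00    -0.25     0.55]
Compute the cofactors C_ij = (−1)^(i+j)·(3×3 minor ij) of I−A; the adjugate is their transpose:
adj(I−A) = Cᵀ =
  [ 0.177875   0.109250   0.088250   0.123000]
  [ 0.050500   0.190750   0.032250   0.050750]
  [ 0.056875   0.098250   0.234000   0.082500]
  [ 0.122875   0.104250   0.154500   0.290750]
det(I−A) = Σ_j (I−A)_1j·C_1j = (0.90)(0.177875) + (-0.30)(0.050500) + (-0.10)(0.056875) + (-0.30)(0.122875) = 0.1023875
(I − A)⁻¹ = adj(I−A) / det(I−A) ≈
  [   1.7373     1.0670     0.8619     1.2013]
  [   0.4932     1.8630     0.3150     0.4957]
  [   0.5555     0.9596     2.2854     0.8058]
  [   1.2001     1.0182     1.5090     2.8397]
The output multiplier for sector j is the column-j sum of the Leontief inverse (I − A)⁻¹ = adj(I−A) / det(I−A).
Column 3 of adj(I−A): (0.088250, 0.032250, 0.234000, 0.154500); det(I−A) = 0.1023875.
m_3 = (0.088250 + 0.032250 + 0.234000 + 0.154500) / 0.1023875 = 0.509 / 0.1023875 ≈ 4.971.

m_3 = 4.971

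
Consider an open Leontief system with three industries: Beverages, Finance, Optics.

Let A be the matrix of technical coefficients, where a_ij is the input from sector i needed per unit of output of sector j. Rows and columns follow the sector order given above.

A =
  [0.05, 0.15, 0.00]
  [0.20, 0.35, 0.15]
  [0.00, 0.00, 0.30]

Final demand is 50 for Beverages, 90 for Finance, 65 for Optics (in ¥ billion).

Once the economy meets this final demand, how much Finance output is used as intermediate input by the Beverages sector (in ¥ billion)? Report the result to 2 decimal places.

I − A =
  [   0.95    -0.15     0.00]
  [  -0.20     0.65    -0.15]
  [   0.00     0.00     0.70]
Cofactors of I−A, C_ij = (−1)^(i+j)·(minor ij) (rows/columns in the sector order above):
  C_11 = (0.65)(0.70) − (-0.15)(0.00) = 0.4550
  C_12 = −[(-0.20)(0.70) − (-0.15)(0.00)] = 0.1400
  C_13 = (-0.20)(0.00) − (0.65)(0.00) = 0.0000
  C_21 = −[(-0.15)(0.70) − (0.00)(0.00)] = 0.1050
  C_22 = (0.95)(0.70) − (0.00)(0.00) = 0.6650
  C_23 = −[(0.95)(0.00) − (-0.15)(0.00)] = 0.0000
  C_31 = (-0.15)(-0.15) − (0.00)(0.65) = 0.0225
  C_32 = −[(0.95)(-0.15) − (0.00)(-0.20)] = 0.1425
  C_33 = (0.95)(0.65) − (-0.15)(-0.20) = 0.5875
det(I−A) = Σ_j (I−A)_1j·C_1j = (0.95)(0.4550) + (-0.15)(0.1400) + (0.00)(0.0000) = 0.41125
adj(I−A) = Cᵀ =
  [ 0.4550   0.1050   0.0225]
  [ 0.1400   0.6650   0.1425]
  [ 0.0000   0.0000   0.5875]
(I − A)⁻¹ = adj(I−A) / det(I−A) ≈
  [   1.1064     0.2553     0.0547]
  [   0.3404     1.6170     0.3465]
  [   0.0000     0.0000     1.4286]
First solve x = (I − A)⁻¹ d = adj(I−A)·d / det(I−A); in particular x_1 = (0.4550·50 + 0.1050·90 + 0.0225·65) / 0.41125 = 33.6625 / 0.41125 ≈ 81.8541.
Intermediate flow from 2 to 1: z_21 = a_21 · x_1 = 0.20 × 33.6625 / 0.41125 = 6.7325 / 0.41125 ≈ 16.37.

z_21 = 16.37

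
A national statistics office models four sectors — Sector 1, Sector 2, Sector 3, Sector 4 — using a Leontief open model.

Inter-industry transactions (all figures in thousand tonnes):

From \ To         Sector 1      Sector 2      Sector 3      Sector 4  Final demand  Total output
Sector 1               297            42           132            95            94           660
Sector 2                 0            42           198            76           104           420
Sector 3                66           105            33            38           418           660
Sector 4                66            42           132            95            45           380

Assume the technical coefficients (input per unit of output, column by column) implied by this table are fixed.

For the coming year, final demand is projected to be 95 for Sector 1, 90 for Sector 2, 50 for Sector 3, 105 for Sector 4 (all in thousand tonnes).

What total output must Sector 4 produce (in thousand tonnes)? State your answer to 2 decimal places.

x_4 = 271.57

Technical coefficients a_ij = z_ij / X_j:
  a_11 = 297/660 = 0.45, a_21 = 0/660 = 0.00, a_31 = 66/660 = 0.10, a_41 = 66/660 = 0.10
  a_12 = 42/420 = 0.10, a_22 = 42/420 = 0.10, a_32 = 105/420 = 0.25, a_42 = 42/420 = 0.10
  a_13 = 132/660 = 0.20, a_23 = 198/660 = 0.30, a_33 = 33/660 = 0.05, a_43 = 132/660 = 0.20
  a_14 = 95/380 = 0.25, a_24 = 76/380 = 0.20, a_34 = 38/380 = 0.10, a_44 = 95/380 = 0.25
I − A =
  [   0.55    -0.10    -0.20    -0.25]
  [   0.00     0.90    -0.30    -0.20]
  [  -0.10    -0.25     0.95    -0.10]
  [  -0.10    -0.10    -0.20     0.75]
Compute the cofactors C_ij = (−1)^(i+j)·(3×3 minor ij) of I−A; the adjugate is their transpose:
adj(I−A) = Cᵀ =
  [ 0.535000   0.145000   0.210000   0.245000]
  [ 0.048500   0.335125   0.142250   0.124500]
  [ 0.079500   0.113375   0.335750   0.101500]
  [ 0.099000   0.094250   0.136500   0.408000]
det(I−A) = Σ_j (I−A)_1j·C_1j = (0.55)(0.535000) + (-0.10)(0.048500) + (-0.20)(0.079500) + (-0.25)(0.099000) = 0.24875
(I − A)⁻¹ = adj(I−A) / det(I−A) ≈
  [   2.1508     0.5829     0.8442     0.9849]
  [   0.1950     1.3472     0.5719     0.5005]
  [   0.3196     0.4558     1.3497     0.4080]
  [   0.3980     0.3789     0.5487     1.6402]
x = (I − A)⁻¹ d = adj(I−A)·d / det(I−A), with det(I−A) = 0.24875:
  x_1 = (0.535000·95 + 0.145000·90 + 0.210000·50 + 0.245000·105) / 0.24875 = 100.10 / 0.24875 ≈ 402.41
  x_2 = (0.048500·95 + 0.335125·90 + 0.142250·50 + 0.124500·105) / 0.24875 = 54.95375 / 0.24875 ≈ 220.92
  x_3 = (0.079500·95 + 0.113375·90 + 0.335750·50 + 0.101500·105) / 0.24875 = 45.20125 / 0.24875 ≈ 181.71
  x_4 = (0.099000·95 + 0.094250·90 + 0.136500·50 + 0.408000·105) / 0.24875 = 67.5525 / 0.24875 ≈ 271.57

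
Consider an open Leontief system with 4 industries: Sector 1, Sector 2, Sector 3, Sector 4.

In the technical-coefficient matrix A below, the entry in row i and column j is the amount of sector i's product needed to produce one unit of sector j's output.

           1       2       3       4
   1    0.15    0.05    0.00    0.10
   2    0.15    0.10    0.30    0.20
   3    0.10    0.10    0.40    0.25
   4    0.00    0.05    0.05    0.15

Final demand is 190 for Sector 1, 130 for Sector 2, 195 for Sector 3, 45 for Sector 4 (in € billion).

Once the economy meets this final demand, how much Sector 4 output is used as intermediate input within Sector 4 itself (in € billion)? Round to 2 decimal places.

I − A =
  [   0.85    -0.05     0.00    -0.10]
  [  -0.15     0.90    -0.30    -0.20]
  [  -0.10    -0.10     0.60    -0.25]
  [   0.00    -0.05    -0.05     0.85]
Compute the cofactors C_ij = (−1)^(i+j)·(3×3 minor ij) of I−A; the adjugate is their transpose:
adj(I−A) = Cᵀ =
  [ 0.411500   0.028375   0.019250   0.060750]
  [ 0.101125   0.422375   0.226000   0.177750]
  [ 0.090125   0.087625   0.634625   0.217875]
  [ 0.011250   0.030000   0.050625   0.427500]
det(I−A) = Σ_j (I−A)_1j·C_1j = (0.85)(0.411500) + (-0.05)(0.101125) + (0.00)(0.090125) + (-0.10)(0.011250) = 0.34359375
(I − A)⁻¹ = adj(I−A) / det(I−A) ≈
  [   1.1976     0.0826     0.0560     0.1768]
  [   0.2943     1.2293     0.6578     0.5173]
  [   0.2623     0.2550     1.8470     0.6341]
  [   0.0327     0.0873     0.1473     1.2442]
First solve x = (I − A)⁻¹ d = adj(I−A)·d / det(I−A); in particular x_4 = (0.011250·190 + 0.030000·130 + 0.050625·195 + 0.427500·45) / 0.34359375 = 35.146875 / 0.34359375 ≈ 102.2920.
Intermediate flow from 4 to 4: z_44 = a_44 · x_4 = 0.15 × 35.146875 / 0.34359375 = 5.27203125 / 0.34359375 ≈ 15.34.

z_44 = 15.34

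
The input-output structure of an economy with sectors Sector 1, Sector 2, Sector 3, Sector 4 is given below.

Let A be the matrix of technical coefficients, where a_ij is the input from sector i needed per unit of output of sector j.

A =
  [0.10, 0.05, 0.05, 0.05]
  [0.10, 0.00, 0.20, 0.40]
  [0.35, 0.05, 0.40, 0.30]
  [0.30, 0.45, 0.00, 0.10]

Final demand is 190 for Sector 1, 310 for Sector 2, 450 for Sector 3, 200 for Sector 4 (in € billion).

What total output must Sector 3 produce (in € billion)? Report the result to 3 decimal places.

I − A =
  [   0.90    -0.05    -0.05    -0.05]
  [  -0.10     1.00    -0.20    -0.40]
  [  -0.35    -0.05     0.60    -0.30]
  [  -0.30    -0.45     0.00     0.90]
Compute the cofactors C_ij = (−1)^(i+j)·(3×3 minor ij) of I−A; the adjugate is their transpose:
adj(I−A) = Cᵀ =
  [ 0.396000   0.049500   0.049500   0.060500]
  [ 0.207000   0.456750   0.169500   0.271000]
  [ 0.366000   0.189375   0.620250   0.311250]
  [ 0.235500   0.244875   0.101250   0.506750]
det(I−A) = Σ_j (I−A)_1j·C_1j = (0.90)(0.396000) + (-0.05)(0.207000) + (-0.05)(0.366000) + (-0.05)(0.235500) = 0.315975
(I − A)⁻¹ = adj(I−A) / det(I−A) ≈
  [   1.2533     0.1567     0.1567     0.1915]
  [   0.6551     1.4455     0.5364     0.8577]
  [   1.1583     0.5993     1.9630     0.9850]
  [   0.7453     0.7750     0.3204     1.6038]
x = (I − A)⁻¹ d = adj(I−A)·d / det(I−A), with det(I−A) = 0.315975:
  x_1 = (0.396000·190 + 0.049500·310 + 0.049500·450 + 0.060500·200) / 0.315975 = 124.96 / 0.315975 ≈ 395.474
  x_2 = (0.207000·190 + 0.456750·310 + 0.169500·450 + 0.271000·200) / 0.315975 = 311.3975 / 0.315975 ≈ 985.513
  x_3 = (0.366000·190 + 0.189375·310 + 0.620250·450 + 0.311250·200) / 0.315975 = 469.60875 / 0.315975 ≈ 1486.221
  x_4 = (0.235500·190 + 0.244875·310 + 0.101250·450 + 0.506750·200) / 0.315975 = 267.56875 / 0.315975 ≈ 846.804

x_3 = 1486.221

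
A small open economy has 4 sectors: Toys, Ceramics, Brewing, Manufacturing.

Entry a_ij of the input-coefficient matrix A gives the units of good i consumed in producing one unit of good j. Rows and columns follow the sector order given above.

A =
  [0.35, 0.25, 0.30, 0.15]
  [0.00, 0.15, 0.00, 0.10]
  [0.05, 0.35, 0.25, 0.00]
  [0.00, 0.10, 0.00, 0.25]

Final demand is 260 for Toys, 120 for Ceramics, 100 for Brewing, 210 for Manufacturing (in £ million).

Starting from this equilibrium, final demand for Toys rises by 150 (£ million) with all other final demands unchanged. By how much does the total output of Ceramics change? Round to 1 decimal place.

I − A =
  [   0.65    -0.25    -0.30    -0.15]
  [   0.00     0.85     0.00    -0.10]
  [  -0.05    -0.35     0.75     0.00]
  [   0.00    -0.10     0.00     0.75]
Compute the cofactors C_ij = (−1)^(i+j)·(3×3 minor ij) of I−A; the adjugate is their transpose:
adj(I−A) = Cᵀ =
  [ 0.470625   0.230625   0.188250   0.124875]
  [ 0.000000   0.354375   0.000000   0.047250]
  [ 0.031375   0.180750   0.407875   0.030375]
  [ 0.000000   0.047250   0.000000   0.401625]
det(I−A) = Σ_j (I−A)_1j·C_1j = (0.65)(0.470625) + (-0.25)(0.000000) + (-0.30)(0.031375) + (-0.15)(0.000000) = 0.29649375
(I − A)⁻¹ = adj(I−A) / det(I−A) ≈
  [   1.5873     0.7778     0.6349     0.4212]
  [   0.0000     1.1952     0.0000     0.1594]
  [   0.1058     0.6096     1.3757     0.1024]
  [   0.0000     0.1594     0.0000     1.3546]
Δx = (I − A)⁻¹ Δd with Δd having +150 in the Toys component and 0 elsewhere.
So Δx_C = L_CT · (+150), where L_CT = adj(I−A)_CT / det(I−A) = 0.000000 / 0.29649375.
Δx_C = 0.000000 × (+150) / 0.29649375 = 0.00 / 0.29649375 = 0.0.

Δx_C = 0.0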